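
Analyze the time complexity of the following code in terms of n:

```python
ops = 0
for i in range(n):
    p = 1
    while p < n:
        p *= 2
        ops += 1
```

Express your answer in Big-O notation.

Each loop level contributes: n × log n. Multiplying the contributions gives O(n log n).

Answer: O(n log n)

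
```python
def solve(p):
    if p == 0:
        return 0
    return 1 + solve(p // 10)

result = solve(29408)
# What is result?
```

Count of digits of 29408: 5

Answer: 5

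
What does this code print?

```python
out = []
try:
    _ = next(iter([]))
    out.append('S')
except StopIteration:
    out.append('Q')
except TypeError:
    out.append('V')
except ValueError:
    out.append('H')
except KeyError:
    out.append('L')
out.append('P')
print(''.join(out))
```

Execution trace: 'Q' (except StopIteration) → 'P' (after the try/except). Output: QP

Answer: QP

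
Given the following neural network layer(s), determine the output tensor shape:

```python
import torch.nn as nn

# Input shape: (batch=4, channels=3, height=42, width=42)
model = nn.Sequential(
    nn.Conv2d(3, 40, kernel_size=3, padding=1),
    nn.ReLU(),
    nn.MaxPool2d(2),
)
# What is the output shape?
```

Input: (4, 3, 42, 42) -> after Conv2d: (4, 40, 42, 42) -> after ReLU: (4, 40, 42, 42) -> Output: (4, 40, 21, 21)

Answer: (4, 40, 21, 21)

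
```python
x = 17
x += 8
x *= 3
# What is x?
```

Trace:
`x = 17` → x = 17
`x += 8` → x = 25
`x *= 3` → x = 75
So x = 75

Answer: 75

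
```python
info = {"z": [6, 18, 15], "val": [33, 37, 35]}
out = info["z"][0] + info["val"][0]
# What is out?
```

Trace:
`info = {"z": [6, 18, 15], "val": [33, 37, 35]}` → info = {'z': [6, 18, 15], 'val': [33, 37, 35]}
`out = info["z"][0] + info["val"][0]` → out = 39
So out = 39

Answer: 39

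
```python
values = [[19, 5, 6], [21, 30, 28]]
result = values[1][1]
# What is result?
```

Trace:
`values = [[19, 5, 6], [21, 30, 28]]` → values = [[19, 5, 6], [21, 30, 28]]
`result = values[1][1]` → result = 30
So result = 30

Answer: 30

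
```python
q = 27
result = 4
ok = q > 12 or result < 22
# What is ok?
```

Trace:
`q = 27` → q = 27
`result = 4` → result = 4
`ok = q > 12 or result < 22` → ok = True
So ok = True

Answer: True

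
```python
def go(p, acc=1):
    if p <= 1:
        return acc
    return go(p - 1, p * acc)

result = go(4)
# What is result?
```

Accumulator trace (n, acc): (4, 1) -> (3, 4) -> (2, 12) -> (1, 24) -> return 24

Answer: 24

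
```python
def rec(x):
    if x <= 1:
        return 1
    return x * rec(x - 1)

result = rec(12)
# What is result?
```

rec(12) = 12 * 11 * 10 * 9 * 8 * 7 * 6 * 5 * 4 * 3 * 2 * 1 = 479001600

Answer: 479001600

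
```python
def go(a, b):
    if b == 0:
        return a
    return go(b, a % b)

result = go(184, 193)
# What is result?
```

go(184, 193) -> go(193, 184) -> go(184, 9) -> go(9, 4) -> go(4, 1) -> go(1, 0) -> 1

Answer: 1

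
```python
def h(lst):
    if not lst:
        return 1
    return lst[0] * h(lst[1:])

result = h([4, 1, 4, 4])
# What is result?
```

Product over [4, 1, 4, 4] = 4 * 1 * 4 * 4 = 64

Answer: 64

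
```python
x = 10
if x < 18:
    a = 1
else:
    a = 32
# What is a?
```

Trace:
`x = 10` → x = 10
`if x < 18: ...` → x < 18 is True → a = 1
So a = 1

Answer: 1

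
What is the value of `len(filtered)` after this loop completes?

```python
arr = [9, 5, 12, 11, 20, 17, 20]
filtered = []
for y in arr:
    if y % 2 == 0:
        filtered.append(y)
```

Count even numbers in [9, 5, 12, 11, 20, 17, 20]
`filtered` takes the values: [] → [12] → [12, 20] → [12, 20, 20]
So `len(filtered)` = 3

Answer: 3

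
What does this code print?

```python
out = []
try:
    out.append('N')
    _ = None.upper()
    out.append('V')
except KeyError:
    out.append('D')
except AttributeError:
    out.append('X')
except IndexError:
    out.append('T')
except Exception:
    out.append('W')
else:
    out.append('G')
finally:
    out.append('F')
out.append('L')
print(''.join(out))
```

Execution trace: 'N' (try body) → 'X' (except AttributeError) → 'F' (finally) → 'L' (after the try/except). Output: NXFL

Answer: NXFL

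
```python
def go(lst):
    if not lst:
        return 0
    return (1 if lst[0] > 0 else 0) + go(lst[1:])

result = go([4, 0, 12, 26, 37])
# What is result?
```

Count of positive elements in [4, 0, 12, 26, 37] = 4

Answer: 4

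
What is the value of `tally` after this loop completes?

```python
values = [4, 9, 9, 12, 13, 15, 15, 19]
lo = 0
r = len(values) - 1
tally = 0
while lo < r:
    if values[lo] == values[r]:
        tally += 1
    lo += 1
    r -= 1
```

Count matching pairs from ends
`tally` takes the values: 0

Answer: 0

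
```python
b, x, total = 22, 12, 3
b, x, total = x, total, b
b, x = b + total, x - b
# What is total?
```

Trace:
`b, x, total = 22, 12, 3` → b = 22; x = 12; total = 3
`b, x, total = x, total, b` → b = 12; x = 3; total = 22
`b, x = b + total, x - b` → b = 34; x = -9
So total = 22

Answer: 22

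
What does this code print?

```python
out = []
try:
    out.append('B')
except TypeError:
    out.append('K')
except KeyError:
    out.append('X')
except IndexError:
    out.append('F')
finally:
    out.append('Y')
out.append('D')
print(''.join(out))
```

Execution trace: 'B' (try body, no exception) → 'Y' (finally) → 'D' (after the try/except). Output: BYD

Answer: BYD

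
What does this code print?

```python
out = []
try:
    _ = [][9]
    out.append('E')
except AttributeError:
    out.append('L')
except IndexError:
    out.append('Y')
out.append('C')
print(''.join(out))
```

Execution trace: 'Y' (except IndexError) → 'C' (after the try/except). Output: YC

Answer: YC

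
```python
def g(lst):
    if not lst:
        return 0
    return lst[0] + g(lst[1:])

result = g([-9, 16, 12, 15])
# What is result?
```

(-9) + 16 + 12 + 15 + 0 = 34

Answer: 34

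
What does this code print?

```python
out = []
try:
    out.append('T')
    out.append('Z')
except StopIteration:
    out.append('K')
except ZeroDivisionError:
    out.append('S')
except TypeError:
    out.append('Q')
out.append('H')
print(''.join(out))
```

Execution trace: 'T' (try body) → 'Z' (try body, no exception) → 'H' (after the try/except). Output: TZH

Answer: TZH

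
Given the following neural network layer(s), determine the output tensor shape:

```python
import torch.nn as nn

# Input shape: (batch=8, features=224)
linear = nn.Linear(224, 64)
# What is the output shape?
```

Input: (8, 224) -> Output: (8, 64)

Answer: (8, 64)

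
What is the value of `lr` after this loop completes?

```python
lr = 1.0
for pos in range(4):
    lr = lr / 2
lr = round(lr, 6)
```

Halving LR 4 times: 1 / 2^4
`lr` takes the values: 1.0 → 0.5 → 0.25 → 0.125 → 0.0625

Answer: 0.0625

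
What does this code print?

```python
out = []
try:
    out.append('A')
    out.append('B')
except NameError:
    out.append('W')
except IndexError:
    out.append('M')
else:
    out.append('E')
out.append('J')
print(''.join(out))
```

Execution trace: 'A' (try body) → 'B' (try body, no exception) → 'E' (else) → 'J' (after the try/except). Output: ABEJ

Answer: ABEJ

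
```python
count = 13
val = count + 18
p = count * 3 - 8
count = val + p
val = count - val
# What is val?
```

Trace:
`count = 13` → count = 13
`val = count + 18` → val = 31
`p = count * 3 - 8` → p = 31
`count = val + p` → count = 62
`val = count - val` → val = 31
So val = 31

Answer: 31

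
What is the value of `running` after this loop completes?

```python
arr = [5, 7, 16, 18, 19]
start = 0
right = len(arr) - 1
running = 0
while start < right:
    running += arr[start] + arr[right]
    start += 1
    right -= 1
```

Sum of pairs from ends
`running` takes the values: 0 → 24 → 49

Answer: 49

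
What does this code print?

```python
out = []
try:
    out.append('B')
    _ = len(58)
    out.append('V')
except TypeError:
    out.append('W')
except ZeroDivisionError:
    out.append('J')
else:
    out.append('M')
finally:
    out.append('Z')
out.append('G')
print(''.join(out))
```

Execution trace: 'B' (try body) → 'W' (except TypeError) → 'Z' (finally) → 'G' (after the try/except). Output: BWZG

Answer: BWZG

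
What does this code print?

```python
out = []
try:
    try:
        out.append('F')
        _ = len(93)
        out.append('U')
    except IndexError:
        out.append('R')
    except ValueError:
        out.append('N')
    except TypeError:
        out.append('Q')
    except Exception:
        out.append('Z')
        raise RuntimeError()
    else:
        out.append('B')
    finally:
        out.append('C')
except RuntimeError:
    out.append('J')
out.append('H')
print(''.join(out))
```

Execution trace: 'F' (inner try body) → 'Q' (inner except TypeError) → 'C' (inner finally) → 'H' (after the try/except). Output: FQCH

Answer: FQCH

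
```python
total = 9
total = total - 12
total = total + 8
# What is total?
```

Trace:
`total = 9` → total = 9
`total = total - 12` → total = -3
`total = total + 8` → total = 5
So total = 5

Answer: 5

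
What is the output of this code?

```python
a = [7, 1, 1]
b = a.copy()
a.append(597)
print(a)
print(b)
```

Key concept: list.copy() creates independent copy.
Step by step:
`a = [7, 1, 1]` → a = [7, 1, 1]
`b = a.copy()` → b = [7, 1, 1]
`a.append(597)` → a = [7, 1, 1, 597]
`print(a)` → prints [7, 1, 1, 597]
`print(b)` → prints [7, 1, 1]

Answer:
[7, 1, 1, 597]
[7, 1, 1]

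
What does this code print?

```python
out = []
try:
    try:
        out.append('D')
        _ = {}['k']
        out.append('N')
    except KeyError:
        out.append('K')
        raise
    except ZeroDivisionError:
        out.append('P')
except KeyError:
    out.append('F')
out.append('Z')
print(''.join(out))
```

Execution trace: 'D' (inner try body) → 'K' (inner except KeyError) → 'F' (outer except KeyError) → 'Z' (after the try/except). Output: DKFZ

Answer: DKFZ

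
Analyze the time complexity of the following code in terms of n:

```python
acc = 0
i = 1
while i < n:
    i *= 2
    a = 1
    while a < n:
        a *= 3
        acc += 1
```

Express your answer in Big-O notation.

Each loop level contributes: log n × log n. Multiplying the contributions gives O(log² n).

Answer: O(log² n)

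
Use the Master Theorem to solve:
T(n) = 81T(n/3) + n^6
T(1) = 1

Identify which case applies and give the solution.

a=81, b=3, f(n)=n^6. log_3(81) = 4. Since c=6 > 4 and the regularity condition holds (81(n/3)^6 = (81/3^6)n^6 with 81/3^6 < 1), Case 3 applies: T(n) = Θ(f(n)) = O(n^6).

Answer: O(n^6) - Case 3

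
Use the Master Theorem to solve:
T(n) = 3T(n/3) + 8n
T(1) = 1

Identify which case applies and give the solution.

a=3, b=3, f(n)=8n. log_3(3) = 1. Since c=1 = 1, Case 2 applies: T(n) = Θ(n^log_b(a) · log n) = O(n log n).

Answer: O(n log n) - Case 2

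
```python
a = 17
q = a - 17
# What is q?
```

Trace:
`a = 17` → a = 17
`q = a - 17` → q = 0
So q = 0

Answer: 0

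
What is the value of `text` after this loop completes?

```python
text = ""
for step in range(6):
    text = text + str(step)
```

Concatenate digits 0 to 5
`text` takes the values: "" → "0" → "01" → "012" → "0123" → "01234" → "012345"

Answer: "012345"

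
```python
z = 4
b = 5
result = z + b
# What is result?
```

Trace:
`z = 4` → z = 4
`b = 5` → b = 5
`result = z + b` → result = 9
So result = 9

Answer: 9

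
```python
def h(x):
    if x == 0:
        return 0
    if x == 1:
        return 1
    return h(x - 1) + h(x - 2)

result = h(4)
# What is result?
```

Build up from base cases: h(0)=0, h(1)=1, h(2)=1, h(3)=2, h(4)=3

Answer: 3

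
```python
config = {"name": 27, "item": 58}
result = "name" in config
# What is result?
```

Trace:
`config = {"name": 27, "item": 58}` → config = {'name': 27, 'item': 58}
`result = "name" in config` → result = True
So result = True

Answer: True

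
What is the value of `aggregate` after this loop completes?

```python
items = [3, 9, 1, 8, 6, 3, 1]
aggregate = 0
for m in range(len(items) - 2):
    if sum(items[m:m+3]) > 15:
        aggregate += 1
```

Count windows with sum > 15
`aggregate` takes the values: 0 → 1 → 2

Answer: 2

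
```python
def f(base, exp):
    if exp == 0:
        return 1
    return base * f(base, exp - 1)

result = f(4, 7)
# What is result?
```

f(4, 7) = 4 * 4 * 4 * 4 * 4 * 4 * 4 = 16384

Answer: 16384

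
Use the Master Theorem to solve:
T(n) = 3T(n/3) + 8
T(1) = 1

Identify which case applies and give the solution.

a=3, b=3, f(n)=8. log_3(3) = 1. Since c=0 < 1, Case 1 applies: T(n) = Θ(n^log_b(a)) = O(n).

Answer: O(n) - Case 1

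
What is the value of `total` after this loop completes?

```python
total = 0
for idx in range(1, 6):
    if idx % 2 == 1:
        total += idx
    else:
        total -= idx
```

Add odd, subtract even
`total` takes the values: 0 → 1 → -1 → 2 → -2 → 3

Answer: 3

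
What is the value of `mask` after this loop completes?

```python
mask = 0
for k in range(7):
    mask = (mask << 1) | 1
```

Build 7 consecutive 1-bits: 0b1111111
`mask` takes the values: 0 → 1 → 3 → 7 → 15 → 31 → 63 → 127

Answer: 127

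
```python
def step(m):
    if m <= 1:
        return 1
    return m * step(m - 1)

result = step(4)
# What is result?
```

step(4) = 4 * 3 * 2 * 1 = 24

Answer: 24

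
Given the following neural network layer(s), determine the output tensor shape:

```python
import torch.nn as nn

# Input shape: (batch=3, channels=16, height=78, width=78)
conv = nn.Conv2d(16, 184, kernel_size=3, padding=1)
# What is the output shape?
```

Input: (3, 16, 78, 78) -> Output: (3, 184, 78, 78)

Answer: (3, 184, 78, 78)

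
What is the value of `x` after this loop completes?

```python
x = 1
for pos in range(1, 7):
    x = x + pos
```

Start at 1, add 1 through 6
`x` takes the values: 1 → 2 → 4 → 7 → 11 → 16 → 22

Answer: 22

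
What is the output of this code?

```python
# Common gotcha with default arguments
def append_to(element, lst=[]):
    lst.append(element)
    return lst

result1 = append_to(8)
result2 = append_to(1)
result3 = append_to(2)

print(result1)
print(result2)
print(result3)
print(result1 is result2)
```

Key concept: mutable default argument gotcha.
Step by step:
`result1 = append_to(8)` → result1 = [8]
`result2 = append_to(1)` → result1 = [8, 1] (same object as result2); result2 = [8, 1] (same object as result1)
`result3 = append_to(2)` → result1 = [8, 1, 2] (same object as result2, result3); result2 = [8, 1, 2] (same object as result1, result3); result3 = [8, 1, 2] (same object as result1, result2)
`print(result1)` → prints [8, 1, 2]
`print(result2)` → prints [8, 1, 2]
`print(result3)` → prints [8, 1, 2]
`print(result1 is result2)` → prints True

Answer:
[8, 1, 2]
[8, 1, 2]
[8, 1, 2]
True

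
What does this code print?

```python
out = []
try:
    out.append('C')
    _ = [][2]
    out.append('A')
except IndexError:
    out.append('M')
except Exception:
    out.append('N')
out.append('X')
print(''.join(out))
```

Execution trace: 'C' (try body) → 'M' (except IndexError) → 'X' (after the try/except). Output: CMX

Answer: CMX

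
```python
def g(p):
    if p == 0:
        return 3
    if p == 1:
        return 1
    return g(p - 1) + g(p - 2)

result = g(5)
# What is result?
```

Build up from base cases: g(0)=3, g(1)=1, g(2)=4, g(3)=5, g(4)=9, g(5)=14

Answer: 14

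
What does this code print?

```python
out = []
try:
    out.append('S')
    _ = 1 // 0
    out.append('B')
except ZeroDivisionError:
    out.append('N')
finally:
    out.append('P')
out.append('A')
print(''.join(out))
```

Execution trace: 'S' (try body) → 'N' (except ZeroDivisionError) → 'P' (finally) → 'A' (after the try/except). Output: SNPA

Answer: SNPA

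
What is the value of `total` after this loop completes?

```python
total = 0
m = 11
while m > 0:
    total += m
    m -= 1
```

Sum 11 down to 1
`total` takes the values: 0 → 11 → 21 → 30 → 38 → 45 → 51 → 56 → 60 → 63 → 65 → 66

Answer: 66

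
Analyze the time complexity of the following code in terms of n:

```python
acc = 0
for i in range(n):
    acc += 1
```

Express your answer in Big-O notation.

Each loop level contributes: n. Multiplying the contributions gives O(n).

Answer: O(n)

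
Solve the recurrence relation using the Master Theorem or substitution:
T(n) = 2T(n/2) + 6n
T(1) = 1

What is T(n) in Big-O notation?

By Master Theorem: a=2, b=2, f(n)=6n. Since log_2(2) = 1 and f(n) = Θ(n^1), Case 2 applies. T(n) = O(n log n).

Answer: O(n log n)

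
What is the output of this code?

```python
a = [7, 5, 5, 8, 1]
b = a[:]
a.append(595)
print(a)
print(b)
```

Key concept: slice [:] creates copy.
Step by step:
`a = [7, 5, 5, 8, 1]` → a = [7, 5, 5, 8, 1]
`b = a[:]` → b = [7, 5, 5, 8, 1]
`a.append(595)` → a = [7, 5, 5, 8, 1, 595]
`print(a)` → prints [7, 5, 5, 8, 1, 595]
`print(b)` → prints [7, 5, 5, 8, 1]

Answer:
[7, 5, 5, 8, 1, 595]
[7, 5, 5, 8, 1]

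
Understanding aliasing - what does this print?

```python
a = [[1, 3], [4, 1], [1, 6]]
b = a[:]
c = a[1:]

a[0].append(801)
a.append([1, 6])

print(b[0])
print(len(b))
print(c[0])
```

Key concept: slice with nested mutation.
Step by step:
`a = [[1, 3], [4, 1], [1, 6]]` → a = [[1, 3], [4, 1], [1, 6]]
`b = a[:]` → b = [[1, 3], [4, 1], [1, 6]]
`c = a[1:]` → c = [[4, 1], [1, 6]]
`a[0].append(801)` → a = [[1, 3, 801], [4, 1], [1, 6]]; b = [[1, 3, 801], [4, 1], [1, 6]]
`a.append([1, 6])` → a = [[1, 3, 801], [4, 1], [1, 6], [1, 6]]
`print(b[0])` → prints [1, 3, 801]
`print(len(b))` → prints 3
`print(c[0])` → prints [4, 1]

Answer:
[1, 3, 801]
3
[4, 1]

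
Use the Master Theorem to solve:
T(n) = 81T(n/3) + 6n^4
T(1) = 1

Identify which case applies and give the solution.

a=81, b=3, f(n)=6n^4. log_3(81) = 4. Since c=4 = 4, Case 2 applies: T(n) = Θ(n^log_b(a) · log n) = O(n^4 log n).

Answer: O(n^4 log n) - Case 2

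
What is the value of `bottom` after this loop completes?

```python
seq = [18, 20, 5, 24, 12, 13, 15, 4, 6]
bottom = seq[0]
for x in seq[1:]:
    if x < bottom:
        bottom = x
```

Minimum of [18, 20, 5, 24, 12, 13, 15, 4, 6]
`bottom` takes the values: 18 → 5 → 4

Answer: 4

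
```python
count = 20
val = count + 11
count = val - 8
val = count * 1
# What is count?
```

Trace:
`count = 20` → count = 20
`val = count + 11` → val = 31
`count = val - 8` → count = 23
`val = count * 1` → val = 23
So count = 23

Answer: 23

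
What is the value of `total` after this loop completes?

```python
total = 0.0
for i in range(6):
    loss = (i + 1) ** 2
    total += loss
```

Sum of squared losses 1² + 2² + ... + 6²
`total` takes the values: 0.0 → 1.0 → 5.0 → 14.0 → 30.0 → 55.0 → 91.0

Answer: 91.0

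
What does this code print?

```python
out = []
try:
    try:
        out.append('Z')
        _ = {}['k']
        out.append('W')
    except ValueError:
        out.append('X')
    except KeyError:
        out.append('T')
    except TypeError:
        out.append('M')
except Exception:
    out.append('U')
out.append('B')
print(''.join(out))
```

Execution trace: 'Z' (inner try body) → 'T' (inner except KeyError) → 'B' (after the try/except). Output: ZTB

Answer: ZTB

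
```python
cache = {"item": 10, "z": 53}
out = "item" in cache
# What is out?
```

Trace:
`cache = {"item": 10, "z": 53}` → cache = {'item': 10, 'z': 53}
`out = "item" in cache` → out = True
So out = True

Answer: True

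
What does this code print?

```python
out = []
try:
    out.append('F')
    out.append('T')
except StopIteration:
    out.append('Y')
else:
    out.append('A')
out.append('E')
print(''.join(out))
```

Execution trace: 'F' (try body) → 'T' (try body, no exception) → 'A' (else) → 'E' (after the try/except). Output: FTAE

Answer: FTAE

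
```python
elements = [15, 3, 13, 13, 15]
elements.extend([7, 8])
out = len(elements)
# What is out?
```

Trace:
`elements = [15, 3, 13, 13, 15]` → elements = [15, 3, 13, 13, 15]
`elements.extend([7, 8])` → elements = [15, 3, 13, 13, 15, 7, 8]
`out = len(elements)` → out = 7
So out = 7

Answer: 7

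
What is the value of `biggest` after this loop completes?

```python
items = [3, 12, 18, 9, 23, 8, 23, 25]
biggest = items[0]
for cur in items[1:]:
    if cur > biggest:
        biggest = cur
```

Maximum of [3, 12, 18, 9, 23, 8, 23, 25]
`biggest` takes the values: 3 → 12 → 18 → 23 → 25

Answer: 25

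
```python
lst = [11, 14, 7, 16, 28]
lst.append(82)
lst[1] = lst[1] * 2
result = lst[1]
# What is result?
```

Trace:
`lst = [11, 14, 7, 16, 28]` → lst = [11, 14, 7, 16, 28]
`lst.append(82)` → lst = [11, 14, 7, 16, 28, 82]
`lst[1] = lst[1] * 2` → lst = [11, 28, 7, 16, 28, 82]
`result = lst[1]` → result = 28
So result = 28

Answer: 28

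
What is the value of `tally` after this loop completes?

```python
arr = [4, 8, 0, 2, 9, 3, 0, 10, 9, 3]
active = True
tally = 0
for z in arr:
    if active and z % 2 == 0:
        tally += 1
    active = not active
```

Count even values at even positions
`tally` takes the values: 0 → 1 → 2 → 3

Answer: 3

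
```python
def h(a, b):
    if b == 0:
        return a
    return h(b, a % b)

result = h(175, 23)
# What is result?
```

h(175, 23) -> h(23, 14) -> h(14, 9) -> h(9, 5) -> h(5, 4) -> h(4, 1) -> h(1, 0) -> 1

Answer: 1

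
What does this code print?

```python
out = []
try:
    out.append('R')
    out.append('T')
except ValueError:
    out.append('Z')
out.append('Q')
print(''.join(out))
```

Execution trace: 'R' (try body) → 'T' (try body, no exception) → 'Q' (after the try/except). Output: RTQ

Answer: RTQ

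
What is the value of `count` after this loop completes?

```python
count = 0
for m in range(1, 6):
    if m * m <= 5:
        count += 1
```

Count numbers where m² ≤ 5
`count` takes the values: 0 → 1 → 2

Answer: 2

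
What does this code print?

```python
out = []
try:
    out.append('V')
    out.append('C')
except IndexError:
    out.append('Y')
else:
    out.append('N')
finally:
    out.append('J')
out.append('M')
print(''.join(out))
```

Execution trace: 'V' (try body) → 'C' (try body, no exception) → 'N' (else) → 'J' (finally) → 'M' (after the try/except). Output: VCNJM

Answer: VCNJM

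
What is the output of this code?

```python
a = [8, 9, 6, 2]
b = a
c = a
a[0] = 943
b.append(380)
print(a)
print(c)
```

Key concept: multiple aliases.
Step by step:
`a = [8, 9, 6, 2]` → a = [8, 9, 6, 2]
`b = a` → b = [8, 9, 6, 2] (same object as a)
`c = a` → c = [8, 9, 6, 2] (same object as a, b)
`a[0] = 943` → a = [943, 9, 6, 2] (same object as b, c); b = [943, 9, 6, 2] (same object as a, c); c = [943, 9, 6, 2] (same object as a, b)
`b.append(380)` → a = [943, 9, 6, 2, 380] (same object as b, c); b = [943, 9, 6, 2, 380] (same object as a, c); c = [943, 9, 6, 2, 380] (same object as a, b)
`print(a)` → prints [943, 9, 6, 2, 380]
`print(c)` → prints [943, 9, 6, 2, 380]

Answer:
[943, 9, 6, 2, 380]
[943, 9, 6, 2, 380]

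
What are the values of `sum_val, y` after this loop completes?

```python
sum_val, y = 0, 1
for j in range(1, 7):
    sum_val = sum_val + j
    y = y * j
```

Sum and factorial of 1 to 6
`sum_val, y` takes the values: (0, 1) → (1, 1) → (3, 1) → (3, 2) → (6, 2) → (6, 6) → (10, 6) → (10, 24) → (15, 24) → (15, 120) → (21, 120) → (21, 720)

Answer: 21, 720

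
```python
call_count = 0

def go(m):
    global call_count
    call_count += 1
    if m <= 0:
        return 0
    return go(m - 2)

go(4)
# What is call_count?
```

Linear recursion stepping by 2: 3 calls from m=4 down to ≤0.

Answer: 3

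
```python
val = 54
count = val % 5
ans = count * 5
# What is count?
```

Trace:
`val = 54` → val = 54
`count = val % 5` → count = 4
`ans = count * 5` → ans = 20
So count = 4

Answer: 4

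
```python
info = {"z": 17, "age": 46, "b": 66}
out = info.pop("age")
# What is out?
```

Trace:
`info = {"z": 17, "age": 46, "b": 66}` → info = {'z': 17, 'age': 46, 'b': 66}
`out = info.pop("age")` → info = {'z': 17, 'b': 66}; out = 46
So out = 46

Answer: 46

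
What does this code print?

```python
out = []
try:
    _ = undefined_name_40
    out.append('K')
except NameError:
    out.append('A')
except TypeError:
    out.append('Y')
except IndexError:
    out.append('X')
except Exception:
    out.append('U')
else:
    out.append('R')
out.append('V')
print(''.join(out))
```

Execution trace: 'A' (except NameError) → 'V' (after the try/except). Output: AV

Answer: AV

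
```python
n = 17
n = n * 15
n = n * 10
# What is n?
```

Trace:
`n = 17` → n = 17
`n = n * 15` → n = 255
`n = n * 10` → n = 2550
So n = 2550

Answer: 2550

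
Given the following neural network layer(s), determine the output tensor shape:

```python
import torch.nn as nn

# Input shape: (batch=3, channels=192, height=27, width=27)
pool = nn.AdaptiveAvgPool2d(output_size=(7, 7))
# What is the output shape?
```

Input: (3, 192, 27, 27) -> Output: (3, 192, 7, 7)

Answer: (3, 192, 7, 7)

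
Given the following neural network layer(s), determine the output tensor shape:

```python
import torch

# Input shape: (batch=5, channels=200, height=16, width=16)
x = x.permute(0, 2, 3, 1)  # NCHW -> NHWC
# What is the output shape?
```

Input: (5, 200, 16, 16) -> Output: (5, 16, 16, 200)

Answer: (5, 16, 16, 200)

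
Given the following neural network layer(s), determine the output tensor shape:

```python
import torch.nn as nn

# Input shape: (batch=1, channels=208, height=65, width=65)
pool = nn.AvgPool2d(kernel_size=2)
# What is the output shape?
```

Input: (1, 208, 65, 65) -> Output: (1, 208, 32, 32)

Answer: (1, 208, 32, 32)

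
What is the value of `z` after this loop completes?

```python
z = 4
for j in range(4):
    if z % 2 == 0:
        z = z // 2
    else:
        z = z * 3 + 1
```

Collatz-style transformation from 4
`z` takes the values: 4 → 2 → 1 → 4 → 2

Answer: 2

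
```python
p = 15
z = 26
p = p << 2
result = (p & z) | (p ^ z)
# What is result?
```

Trace:
`p = 15` → p = 15
`z = 26` → z = 26
`p = p << 2` → p = 60
`result = (p & z) | (p ^ z)` → result = 62
So result = 62

Answer: 62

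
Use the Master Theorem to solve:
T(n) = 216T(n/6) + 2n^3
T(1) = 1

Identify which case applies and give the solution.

a=216, b=6, f(n)=2n^3. log_6(216) = 3. Since c=3 = 3, Case 2 applies: T(n) = Θ(n^log_b(a) · log n) = O(n^3 log n).

Answer: O(n^3 log n) - Case 2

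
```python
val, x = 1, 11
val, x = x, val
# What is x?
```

Trace:
`val, x = 1, 11` → val = 1; x = 11
`val, x = x, val` → val = 11; x = 1
So x = 1

Answer: 1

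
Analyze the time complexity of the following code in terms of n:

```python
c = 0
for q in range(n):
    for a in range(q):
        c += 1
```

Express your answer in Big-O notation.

Each loop level contributes: n × n. Multiplying the contributions gives O(n^2).

Answer: O(n^2)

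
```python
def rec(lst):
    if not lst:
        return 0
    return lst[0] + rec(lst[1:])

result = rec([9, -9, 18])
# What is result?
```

9 + (-9) + 18 + 0 = 18

Answer: 18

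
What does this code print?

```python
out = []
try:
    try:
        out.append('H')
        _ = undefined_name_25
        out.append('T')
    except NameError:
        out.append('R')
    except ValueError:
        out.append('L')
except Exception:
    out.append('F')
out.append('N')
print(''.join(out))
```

Execution trace: 'H' (inner try body) → 'R' (inner except NameError) → 'N' (after the try/except). Output: HRN

Answer: HRN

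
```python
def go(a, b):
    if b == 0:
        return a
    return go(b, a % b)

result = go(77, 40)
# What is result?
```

go(77, 40) -> go(40, 37) -> go(37, 3) -> go(3, 1) -> go(1, 0) -> 1

Answer: 1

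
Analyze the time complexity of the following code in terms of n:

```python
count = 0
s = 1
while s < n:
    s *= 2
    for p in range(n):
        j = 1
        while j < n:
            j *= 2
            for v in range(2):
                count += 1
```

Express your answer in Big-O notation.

Each loop level contributes: log n × n × log n × 1. Multiplying the contributions gives O(n log² n).

Answer: O(n log² n)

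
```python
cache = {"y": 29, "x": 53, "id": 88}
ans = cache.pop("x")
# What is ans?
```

Trace:
`cache = {"y": 29, "x": 53, "id": 88}` → cache = {'y': 29, 'x': 53, 'id': 88}
`ans = cache.pop("x")` → cache = {'y': 29, 'id': 88}; ans = 53
So ans = 53

Answer: 53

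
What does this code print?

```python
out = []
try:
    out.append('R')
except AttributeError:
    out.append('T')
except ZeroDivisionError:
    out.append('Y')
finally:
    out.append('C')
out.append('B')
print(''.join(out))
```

Execution trace: 'R' (try body, no exception) → 'C' (finally) → 'B' (after the try/except). Output: RCB

Answer: RCB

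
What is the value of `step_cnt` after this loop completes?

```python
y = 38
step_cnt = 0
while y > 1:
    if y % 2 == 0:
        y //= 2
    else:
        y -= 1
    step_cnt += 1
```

Steps to reduce 38 to 1
`step_cnt` takes the values: 0 → 1 → 2 → 3 → 4 → 5 → 6 → 7

Answer: 7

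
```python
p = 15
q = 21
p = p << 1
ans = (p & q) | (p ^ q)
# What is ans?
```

Trace:
`p = 15` → p = 15
`q = 21` → q = 21
`p = p << 1` → p = 30
`ans = (p & q) | (p ^ q)` → ans = 31
So ans = 31

Answer: 31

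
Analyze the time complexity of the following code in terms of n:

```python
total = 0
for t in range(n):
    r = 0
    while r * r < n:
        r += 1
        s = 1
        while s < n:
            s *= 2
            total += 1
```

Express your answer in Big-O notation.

Each loop level contributes: n × √n × log n. Multiplying the contributions gives O(n√n log n).

Answer: O(n√n log n)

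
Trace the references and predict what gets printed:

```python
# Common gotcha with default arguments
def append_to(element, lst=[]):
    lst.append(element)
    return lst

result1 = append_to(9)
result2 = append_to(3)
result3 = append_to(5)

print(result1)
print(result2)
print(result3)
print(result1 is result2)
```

Key concept: mutable default argument gotcha.
Step by step:
`result1 = append_to(9)` → result1 = [9]
`result2 = append_to(3)` → result1 = [9, 3] (same object as result2); result2 = [9, 3] (same object as result1)
`result3 = append_to(5)` → result1 = [9, 3, 5] (same object as result2, result3); result2 = [9, 3, 5] (same object as result1, result3); result3 = [9, 3, 5] (same object as result1, result2)
`print(result1)` → prints [9, 3, 5]
`print(result2)` → prints [9, 3, 5]
`print(result3)` → prints [9, 3, 5]
`print(result1 is result2)` → prints True

Answer:
[9, 3, 5]
[9, 3, 5]
[9, 3, 5]
True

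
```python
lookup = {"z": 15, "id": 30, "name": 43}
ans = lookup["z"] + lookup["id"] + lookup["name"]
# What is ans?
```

Trace:
`lookup = {"z": 15, "id": 30, "name": 43}` → lookup = {'z': 15, 'id': 30, 'name': 43}
`ans = lookup["z"] + lookup["id"] + lookup["name"]` → ans = 88
So ans = 88

Answer: 88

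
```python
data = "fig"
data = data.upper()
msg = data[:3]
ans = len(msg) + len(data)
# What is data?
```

Trace:
`data = "fig"` → data = 'fig'
`data = data.upper()` → data = 'FIG'
`msg = data[:3]` → msg = 'FIG'
`ans = len(msg) + len(data)` → ans = 6
So data = 'FIG'

Answer: 'FIG'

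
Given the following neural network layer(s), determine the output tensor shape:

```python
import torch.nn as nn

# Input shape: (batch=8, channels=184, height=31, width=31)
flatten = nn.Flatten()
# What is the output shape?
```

Input: (8, 184, 31, 31) -> Output: (8, 176824)

Answer: (8, 176824)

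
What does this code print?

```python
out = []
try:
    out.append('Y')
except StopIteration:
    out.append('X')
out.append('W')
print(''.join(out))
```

Execution trace: 'Y' (try body, no exception) → 'W' (after the try/except). Output: YW

Answer: YW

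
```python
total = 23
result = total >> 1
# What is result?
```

Trace:
`total = 23` → total = 23
`result = total >> 1` → result = 11
So result = 11

Answer: 11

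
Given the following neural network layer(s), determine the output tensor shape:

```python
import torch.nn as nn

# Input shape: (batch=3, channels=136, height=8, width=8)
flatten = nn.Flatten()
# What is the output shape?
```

Input: (3, 136, 8, 8) -> Output: (3, 8704)

Answer: (3, 8704)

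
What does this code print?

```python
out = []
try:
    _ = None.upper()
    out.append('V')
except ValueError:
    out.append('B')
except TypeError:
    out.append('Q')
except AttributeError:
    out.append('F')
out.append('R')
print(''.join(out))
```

Execution trace: 'F' (except AttributeError) → 'R' (after the try/except). Output: FR

Answer: FR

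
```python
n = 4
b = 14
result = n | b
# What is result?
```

Trace:
`n = 4` → n = 4
`b = 14` → b = 14
`result = n | b` → result = 14
So result = 14

Answer: 14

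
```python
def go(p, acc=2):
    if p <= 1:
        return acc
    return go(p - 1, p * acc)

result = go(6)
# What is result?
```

Accumulator trace (n, acc): (6, 2) -> (5, 12) -> (4, 60) -> (3, 240) -> (2, 720) -> (1, 1440) -> return 1440

Answer: 1440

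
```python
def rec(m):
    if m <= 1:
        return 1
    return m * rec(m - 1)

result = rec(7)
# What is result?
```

rec(7) = 7 * 6 * 5 * 4 * 3 * 2 * 1 = 5040

Answer: 5040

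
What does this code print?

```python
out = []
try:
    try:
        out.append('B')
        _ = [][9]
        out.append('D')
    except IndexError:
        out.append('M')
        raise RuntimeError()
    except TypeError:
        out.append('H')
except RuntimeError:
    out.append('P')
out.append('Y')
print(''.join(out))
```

Execution trace: 'B' (inner try body) → 'M' (inner except IndexError) → 'P' (outer except RuntimeError) → 'Y' (after the try/except). Output: BMPY

Answer: BMPY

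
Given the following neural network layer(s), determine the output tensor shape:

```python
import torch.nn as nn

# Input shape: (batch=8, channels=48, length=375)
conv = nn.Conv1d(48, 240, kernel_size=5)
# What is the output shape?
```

Input: (8, 48, 375) -> Output: (8, 240, 371)

Answer: (8, 240, 371)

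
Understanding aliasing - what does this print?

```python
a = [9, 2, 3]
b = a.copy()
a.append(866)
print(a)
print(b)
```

Key concept: list.copy() creates independent copy.
Step by step:
`a = [9, 2, 3]` → a = [9, 2, 3]
`b = a.copy()` → b = [9, 2, 3]
`a.append(866)` → a = [9, 2, 3, 866]
`print(a)` → prints [9, 2, 3, 866]
`print(b)` → prints [9, 2, 3]

Answer:
[9, 2, 3, 866]
[9, 2, 3]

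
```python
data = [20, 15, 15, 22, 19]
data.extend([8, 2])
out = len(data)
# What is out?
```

Trace:
`data = [20, 15, 15, 22, 19]` → data = [20, 15, 15, 22, 19]
`data.extend([8, 2])` → data = [20, 15, 15, 22, 19, 8, 2]
`out = len(data)` → out = 7
So out = 7

Answer: 7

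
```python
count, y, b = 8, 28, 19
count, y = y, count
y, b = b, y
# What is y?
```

Trace:
`count, y, b = 8, 28, 19` → count = 8; y = 28; b = 19
`count, y = y, count` → count = 28; y = 8
`y, b = b, y` → y = 19; b = 8
So y = 19

Answer: 19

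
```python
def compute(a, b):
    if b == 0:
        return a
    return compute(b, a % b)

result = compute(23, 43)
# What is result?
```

compute(23, 43) -> compute(43, 23) -> compute(23, 20) -> compute(20, 3) -> compute(3, 2) -> compute(2, 1) -> compute(1, 0) -> 1

Answer: 1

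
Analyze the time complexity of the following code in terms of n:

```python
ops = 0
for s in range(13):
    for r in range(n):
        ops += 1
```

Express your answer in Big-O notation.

Each loop level contributes: 1 × n. Multiplying the contributions gives O(n).

Answer: O(n)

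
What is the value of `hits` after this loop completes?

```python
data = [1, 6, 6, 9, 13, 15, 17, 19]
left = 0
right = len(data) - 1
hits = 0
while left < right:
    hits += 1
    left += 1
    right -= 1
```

Iterations until pointers meet (list length 8)
`hits` takes the values: 0 → 1 → 2 → 3 → 4

Answer: 4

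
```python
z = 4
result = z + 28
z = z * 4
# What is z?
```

Trace:
`z = 4` → z = 4
`result = z + 28` → result = 32
`z = z * 4` → z = 16
So z = 16

Answer: 16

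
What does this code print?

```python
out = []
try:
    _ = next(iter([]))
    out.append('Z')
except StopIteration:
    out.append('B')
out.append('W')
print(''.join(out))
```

Execution trace: 'B' (except StopIteration) → 'W' (after the try/except). Output: BW

Answer: BW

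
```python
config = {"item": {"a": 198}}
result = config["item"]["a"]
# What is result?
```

Trace:
`config = {"item": {"a": 198}}` → config = {'item': {'a': 198}}
`result = config["item"]["a"]` → result = 198
So result = 198

Answer: 198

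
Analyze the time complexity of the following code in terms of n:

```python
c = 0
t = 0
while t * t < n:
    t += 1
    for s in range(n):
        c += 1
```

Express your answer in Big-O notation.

Each loop level contributes: √n × n. Multiplying the contributions gives O(n√n).

Answer: O(n√n)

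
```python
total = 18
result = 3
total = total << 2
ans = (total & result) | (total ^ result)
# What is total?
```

Trace:
`total = 18` → total = 18
`result = 3` → result = 3
`total = total << 2` → total = 72
`ans = (total & result) | (total ^ result)` → ans = 75
So total = 72

Answer: 72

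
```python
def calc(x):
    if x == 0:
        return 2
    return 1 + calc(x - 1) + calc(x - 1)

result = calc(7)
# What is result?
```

calc(x) = 1 + 2·calc(x-1), calc(0)=2. Closed form: (2+1)·2^7 - 1 = 383.

Answer: 383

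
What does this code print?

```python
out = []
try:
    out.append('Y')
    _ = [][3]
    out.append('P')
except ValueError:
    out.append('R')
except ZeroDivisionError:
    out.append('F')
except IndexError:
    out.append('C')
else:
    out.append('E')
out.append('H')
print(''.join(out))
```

Execution trace: 'Y' (try body) → 'C' (except IndexError) → 'H' (after the try/except). Output: YCH

Answer: YCH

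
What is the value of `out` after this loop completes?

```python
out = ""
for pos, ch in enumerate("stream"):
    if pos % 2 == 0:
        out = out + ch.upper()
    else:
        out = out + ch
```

Uppercase even positions in 'stream'
`out` takes the values: "" → "S" → "St" → "StR" → "StRe" → "StReA" → "StReAm"

Answer: "StReAm"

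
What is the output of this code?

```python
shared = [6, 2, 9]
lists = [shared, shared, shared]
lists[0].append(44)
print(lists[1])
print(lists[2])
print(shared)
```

Key concept: list of same reference.
Step by step:
`shared = [6, 2, 9]` → shared = [6, 2, 9]
`lists = [shared, shared, shared]` → lists = [[6, 2, 9], [6, 2, 9], [6, 2, 9]]
`lists[0].append(44)` → shared = [6, 2, 9, 44]; lists = [[6, 2, 9, 44], [6, 2, 9, 44], [6, 2, 9, 44]]
`print(lists[1])` → prints [6, 2, 9, 44]
`print(lists[2])` → prints [6, 2, 9, 44]
`print(shared)` → prints [6, 2, 9, 44]

Answer:
[6, 2, 9, 44]
[6, 2, 9, 44]
[6, 2, 9, 44]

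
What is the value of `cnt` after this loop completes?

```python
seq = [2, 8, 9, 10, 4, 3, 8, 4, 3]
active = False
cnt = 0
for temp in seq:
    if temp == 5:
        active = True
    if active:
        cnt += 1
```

Count elements after first 5 in [2, 8, 9, 10, 4, 3, 8, 4, 3]
`cnt` takes the values: 0

Answer: 0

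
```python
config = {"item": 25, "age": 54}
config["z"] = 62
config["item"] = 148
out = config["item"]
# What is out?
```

Trace:
`config = {"item": 25, "age": 54}` → config = {'item': 25, 'age': 54}
`config["z"] = 62` → config = {'item': 25, 'age': 54, 'z': 62}
`config["item"] = 148` → config = {'item': 148, 'age': 54, 'z': 62}
`out = config["item"]` → out = 148
So out = 148

Answer: 148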